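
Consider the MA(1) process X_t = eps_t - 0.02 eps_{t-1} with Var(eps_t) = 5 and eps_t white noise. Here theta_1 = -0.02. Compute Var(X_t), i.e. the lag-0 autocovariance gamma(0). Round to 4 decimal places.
\gamma(0) = 5.0020

For an MA(q) process X_t = eps_t + sum_i theta_i eps_{t-i} with
Var(eps_t) = sigma^2, the variance is
  gamma(0) = sigma^2 * (1 + sum_i theta_i^2).
  sum_i theta_i^2 = (-0.02)^2 = 0.0004.
  gamma(0) = 5 * (1 + 0.0004) = 5 * 1.0004 = 5.002, which rounds to 5.0020.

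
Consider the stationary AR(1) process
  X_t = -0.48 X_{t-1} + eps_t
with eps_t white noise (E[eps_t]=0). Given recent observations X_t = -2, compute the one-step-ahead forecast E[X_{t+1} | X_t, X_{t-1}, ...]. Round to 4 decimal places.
E[X_{t+1} \mid \mathcal F_t] = 0.9600

For an AR(p) model X_t = c + sum_i phi_i X_{t-i} + eps_t, the
one-step-ahead conditional mean is
  E[X_{t+1} | X_t, ...] = c + sum_i phi_i X_{t+1-i}.
Substitute known values:
  E[X_{t+1} | ...] = (-0.48) * (-2)
                   = 0.9600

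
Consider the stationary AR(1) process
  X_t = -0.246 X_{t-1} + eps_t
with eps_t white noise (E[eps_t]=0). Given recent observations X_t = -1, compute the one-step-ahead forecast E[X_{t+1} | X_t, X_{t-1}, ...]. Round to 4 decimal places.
E[X_{t+1} \mid \mathcal F_t] = 0.2460

For an AR(p) model X_t = c + sum_i phi_i X_{t-i} + eps_t, the
one-step-ahead conditional mean is
  E[X_{t+1} | X_t, ...] = c + sum_i phi_i X_{t+1-i}.
Substitute known values:
  E[X_{t+1} | ...] = (-0.246) * (-1)
                   = 0.2460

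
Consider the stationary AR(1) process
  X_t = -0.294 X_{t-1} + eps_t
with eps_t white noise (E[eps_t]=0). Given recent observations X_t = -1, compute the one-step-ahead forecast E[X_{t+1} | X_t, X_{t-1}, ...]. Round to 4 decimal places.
E[X_{t+1} \mid \mathcal F_t] = 0.2940

For an AR(p) model X_t = c + sum_i phi_i X_{t-i} + eps_t, the
one-step-ahead conditional mean is
  E[X_{t+1} | X_t, ...] = c + sum_i phi_i X_{t+1-i}.
Substitute known values:
  E[X_{t+1} | ...] = (-0.294) * (-1)
                   = 0.2940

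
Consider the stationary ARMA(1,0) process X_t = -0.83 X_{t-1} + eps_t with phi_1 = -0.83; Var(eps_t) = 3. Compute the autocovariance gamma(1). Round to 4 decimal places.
\gamma(1) = -8.0039

Multiply the model equation by X_{t-k} and take expectations. With theta_0 = psi_0 = 1 and psi_j the MA(infinity) weights, this gives
  gamma(k) - sum_i phi_i gamma(k-i) = c_k,
  c_k = sigma^2 * sum_{j=k..q} theta_j psi_{j-k}   (c_k = 0 for k > q),
using gamma(-m) = gamma(m).
Pure AR (q = 0): c_0 = sigma^2 = 3, c_k = 0 for k >= 1.
Equations for k = 0 and k = 1 (AR order 1):
  gamma(0) = phi_1 gamma(1) + c_0
  gamma(1) = phi_1 gamma(0) + c_1
Substituting the second into the first: gamma(0) (1 - phi_1^2) = c_0 + phi_1 c_1, so
  gamma(0) = c_0 / (1 - phi_1^2) = 3 / (1 - (-0.83)^2) = 3 / 0.3111 = 9.643202.
  gamma(1) = phi_1 gamma(0) = (-0.83)(9.643202) = -8.003857.
Therefore gamma(1) = -8.0039 (to 4 decimal places).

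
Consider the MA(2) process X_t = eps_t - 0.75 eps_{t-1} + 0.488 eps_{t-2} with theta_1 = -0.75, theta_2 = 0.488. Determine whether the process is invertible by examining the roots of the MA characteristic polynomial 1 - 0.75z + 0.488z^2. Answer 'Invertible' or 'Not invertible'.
\text{Invertible}

The MA(q) characteristic polynomial is P(z) = 1 - 0.75z + 0.488z^2.
Invertibility requires all roots to lie outside the unit circle, i.e. |z| > 1 for every root.
Set 1 + (-0.75) z + (0.488) z^2 = 0, i.e. a z^2 + b z + c = 0 with a = 0.488, b = -0.75, c = 1.
Discriminant D = b^2 - 4ac = (-0.75)^2 - 4*(0.488)*1 = 0.5625 - (1.952) = -1.3895.
D < 0, so the roots are the complex-conjugate pair z = (-b +/- i sqrt(-D)) / (2a) = 0.7684 +/- 1.2078i.
For a conjugate pair |z|^2 = z * conj(z) = (product of roots) = c/a = 1/(0.488) = 2.04918, so |z| = sqrt(2.04918) = 1.4315 for both roots.
Moduli of all roots: 1.4315, 1.4315.
All moduli strictly greater than 1? Yes.
Verdict: Invertible.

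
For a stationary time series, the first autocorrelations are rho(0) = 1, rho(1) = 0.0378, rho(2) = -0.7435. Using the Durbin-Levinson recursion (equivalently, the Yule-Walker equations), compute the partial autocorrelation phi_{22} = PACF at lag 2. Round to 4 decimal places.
\phi_{22} = -0.7460

The PACF at lag k is phi_{kk}, the last component of the solution
to the Yule-Walker system G_k phi = r_k where
  (G_k)_{ij} = rho(|i - j|), (r_k)_i = rho(i), i,j = 1..k.
Equivalently, Durbin-Levinson gives phi_{kk} iteratively:
  phi_{11} = rho(1)
  phi_{kk} = [rho(k) - sum_{j=1..k-1} phi_{k-1,j} rho(k-j)]
            / [1 - sum_{j=1..k-1} phi_{k-1,j} rho(j)],
  phi_{k,j} = phi_{k-1,j} - phi_{kk} phi_{k-1,k-j},  j = 1..k-1.
Step k = 1:
  phi_11 = rho(1) = 0.0378.
Step k = 2:
  phi_22 = [rho(2) - phi_11 rho(1)] / [1 - phi_11 rho(1)] = [-0.7435 - (0.0378)(0.0378)] / [1 - (0.0378)(0.0378)]
         = -0.74492884 / 0.99857116 = -0.746.
Therefore phi_{22} = -0.7460.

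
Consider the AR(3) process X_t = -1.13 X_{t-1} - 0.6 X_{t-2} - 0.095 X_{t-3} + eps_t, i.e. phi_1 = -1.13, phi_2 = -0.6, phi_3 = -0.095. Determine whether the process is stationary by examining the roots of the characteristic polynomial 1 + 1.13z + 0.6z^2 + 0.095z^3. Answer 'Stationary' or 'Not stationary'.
\text{Stationary}

The AR(p) characteristic polynomial is P(z) = 1 + 1.13z + 0.6z^2 + 0.095z^3.
Stationarity requires all roots to lie outside the unit circle, i.e. |z| > 1 for every root.
Degree 3: look for a simple real root z0 first, then factor out (1 - z/z0) and solve the remaining quadratic.
Testing z0 = -4: P(-4) = 1 + (1.13)(-4) + (0.6)(-4)^2 + (0.095)(-4)^3
  = 1 + (-4.52) + (9.6) + (-6.08) = 0.  So z_0 = -4 is a root, |z_0| = 4.
Divide out the factor (1 + 0.25 z) = (1 - z/z0) (since 1/z0 = -0.25):
  P(z) = (1 + 0.25 z)(1 + (0.88) z + (0.38) z^2)
  [check: z-coef 0.88 - (-0.25) = 1.13; z^2-coef 0.38 - (-0.25)(0.88) = 0.6; z^3-coef -(-0.25)(0.38) = 0.095.]
Remaining roots from the quadratic factor 1 + (0.88) z + (0.38) z^2:
  Set 1 + (0.88) z + (0.38) z^2 = 0, i.e. a z^2 + b z + c = 0 with a = 0.38, b = 0.88, c = 1.
  Discriminant D = b^2 - 4ac = (0.88)^2 - 4*(0.38)*1 = 0.7744 - (1.52) = -0.7456.
  D < 0, so the roots are the complex-conjugate pair z = (-b +/- i sqrt(-D)) / (2a) = -1.1579 +/- 1.1362i.
  For a conjugate pair |z|^2 = z * conj(z) = (product of roots) = c/a = 1/(0.38) = 2.631579, so |z| = sqrt(2.631579) = 1.6222 for both roots.
Moduli of all roots: 4.0000, 1.6222, 1.6222.
All moduli strictly greater than 1? Yes.
Verdict: Stationary.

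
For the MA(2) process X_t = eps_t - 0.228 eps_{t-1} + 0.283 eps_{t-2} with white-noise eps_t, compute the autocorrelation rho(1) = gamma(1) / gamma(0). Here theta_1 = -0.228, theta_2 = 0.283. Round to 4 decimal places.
\rho(1) = -0.2584

For an MA(q) process with theta_0 = 1, the autocovariance is
  gamma(k) = sigma^2 * sum_{i=0..q-k} theta_i * theta_{i+k},
and rho(k) = gamma(k) / gamma(0). Sigma^2 cancels.
  numerator   = (1)*(-0.228) + (-0.228)*(0.283) = -0.292524.
  denominator = (1)^2 + (-0.228)^2 + (0.283)^2 = 1.132073.
  rho(1) = -0.292524 / 1.132073 = -0.2584.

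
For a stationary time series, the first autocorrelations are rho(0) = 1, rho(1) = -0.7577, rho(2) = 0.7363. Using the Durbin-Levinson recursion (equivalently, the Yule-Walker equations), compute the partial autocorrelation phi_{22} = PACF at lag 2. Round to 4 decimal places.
\phi_{22} = 0.3808

The PACF at lag k is phi_{kk}, the last component of the solution
to the Yule-Walker system G_k phi = r_k where
  (G_k)_{ij} = rho(|i - j|), (r_k)_i = rho(i), i,j = 1..k.
Equivalently, Durbin-Levinson gives phi_{kk} iteratively:
  phi_{11} = rho(1)
  phi_{kk} = [rho(k) - sum_{j=1..k-1} phi_{k-1,j} rho(k-j)]
            / [1 - sum_{j=1..k-1} phi_{k-1,j} rho(j)],
  phi_{k,j} = phi_{k-1,j} - phi_{kk} phi_{k-1,k-j},  j = 1..k-1.
Step k = 1:
  phi_11 = rho(1) = -0.7577.
Step k = 2:
  phi_22 = [rho(2) - phi_11 rho(1)] / [1 - phi_11 rho(1)] = [0.7363 - (-0.7577)(-0.7577)] / [1 - (-0.7577)(-0.7577)]
         = 0.16219071 / 0.42589071 = 0.3808.
Therefore phi_{22} = 0.3808.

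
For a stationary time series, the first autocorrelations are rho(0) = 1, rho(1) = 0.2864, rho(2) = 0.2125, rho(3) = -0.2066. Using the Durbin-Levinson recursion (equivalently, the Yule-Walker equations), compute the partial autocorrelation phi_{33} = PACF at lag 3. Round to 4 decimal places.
\phi_{33} = -0.3330

The PACF at lag k is phi_{kk}, the last component of the solution
to the Yule-Walker system G_k phi = r_k where
  (G_k)_{ij} = rho(|i - j|), (r_k)_i = rho(i), i,j = 1..k.
Equivalently, Durbin-Levinson gives phi_{kk} iteratively:
  phi_{11} = rho(1)
  phi_{kk} = [rho(k) - sum_{j=1..k-1} phi_{k-1,j} rho(k-j)]
            / [1 - sum_{j=1..k-1} phi_{k-1,j} rho(j)],
  phi_{k,j} = phi_{k-1,j} - phi_{kk} phi_{k-1,k-j},  j = 1..k-1.
Step k = 1:
  phi_11 = rho(1) = 0.2864.
Step k = 2:
  phi_22 = [rho(2) - phi_11 rho(1)] / [1 - phi_11 rho(1)] = [0.2125 - (0.2864)(0.2864)] / [1 - (0.2864)(0.2864)]
         = 0.13047504 / 0.91797504 = 0.142134.
  Update: phi_21 = phi_11 - phi_22 phi_11 = 0.2864 - (0.142134)(0.2864) = 0.245693.
Step k = 3:
  phi_33 = [rho(3) - phi_21 rho(2) - phi_22 rho(1)] / [1 - phi_21 rho(1) - phi_22 rho(2)]
    numerator   = -0.2066 - (0.245693)(0.2125) - (0.142134)(0.2864) = -0.2995168
    denominator = 1 - (0.245693)(0.2864) - (0.142134)(0.2125) = 0.89943016
  phi_33 = -0.2995168 / 0.89943016 = -0.333.
Therefore phi_{33} = -0.3330.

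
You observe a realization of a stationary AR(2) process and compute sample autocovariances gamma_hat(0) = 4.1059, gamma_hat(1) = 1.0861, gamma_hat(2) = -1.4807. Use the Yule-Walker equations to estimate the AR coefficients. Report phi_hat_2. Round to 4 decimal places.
\hat\phi_{2} = -0.4630

The Yule-Walker equations for an AR(p) process read, in matrix form,
  Gamma_p phi = r_p,   with   (Gamma_p)_{ij} = gamma(|i - j|),
                       (r_p)_i = gamma(i),   i,j = 1..p.
Substitute the sample gammas (Toeplitz matrix and right-hand side of size 2):
  Gamma_p = [[4.1059, 1.0861], [1.0861, 4.1059]]
  r_p     = [1.0861, -1.4807]
Written out:
  4.1059 phi_1 + 1.0861 phi_2 = 1.0861
  1.0861 phi_1 + 4.1059 phi_2 = -1.4807
Solve by Cramer's rule:
  det = gamma(0)^2 - gamma(1)^2 = (4.1059)^2 - (1.0861)^2 = 16.85841481 - 1.17961321 = 15.6788016
  phi_hat_1 = [gamma(1) gamma(0) - gamma(1) gamma(2)] / det = [(1.0861)(4.1059) - (1.0861)(-1.4807)] / 15.6788016 = 6.06760626 / 15.6788016 = 0.387
  phi_hat_2 = [gamma(0) gamma(2) - gamma(1)^2] / det = [(4.1059)(-1.4807) - (1.0861)^2] / 15.6788016 = -7.25921934 / 15.6788016 = -0.463
So phi_hat = [0.3870, -0.4630].
Therefore phi_hat_2 = -0.4630.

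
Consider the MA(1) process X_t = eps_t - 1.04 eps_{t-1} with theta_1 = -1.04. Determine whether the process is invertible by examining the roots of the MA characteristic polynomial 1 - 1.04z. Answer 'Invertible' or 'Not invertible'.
\text{Not invertible}

The MA(q) characteristic polynomial is P(z) = 1 - 1.04z.
Invertibility requires all roots to lie outside the unit circle, i.e. |z| > 1 for every root.
This is linear in z: 1 + (-1.04) z = 0  =>  z = -1/(-1.04) = 0.961538,  |z| = 0.961538.
Moduli of all roots: 0.9615.
All moduli strictly greater than 1? No.
Verdict: Not invertible.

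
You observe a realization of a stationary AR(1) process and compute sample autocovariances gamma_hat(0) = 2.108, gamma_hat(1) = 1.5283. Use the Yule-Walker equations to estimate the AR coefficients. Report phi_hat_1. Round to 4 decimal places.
\hat\phi_{1} = 0.7250

The Yule-Walker equations for an AR(p) process read, in matrix form,
  Gamma_p phi = r_p,   with   (Gamma_p)_{ij} = gamma(|i - j|),
                       (r_p)_i = gamma(i),   i,j = 1..p.
Substitute the sample gammas (Toeplitz matrix and right-hand side of size 1):
  Gamma_p = [[2.108]]
  r_p     = [1.5283]
With p = 1 this is the single equation gamma(0) phi_1 = gamma(1):
  phi_hat_1 = gamma(1) / gamma(0) = 1.5283 / 2.108 = 0.7250.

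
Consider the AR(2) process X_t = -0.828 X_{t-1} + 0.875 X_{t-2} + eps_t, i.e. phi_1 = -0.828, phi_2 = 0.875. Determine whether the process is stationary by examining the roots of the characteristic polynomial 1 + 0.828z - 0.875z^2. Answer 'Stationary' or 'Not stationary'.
\text{Not stationary}

The AR(p) characteristic polynomial is P(z) = 1 + 0.828z - 0.875z^2.
Stationarity requires all roots to lie outside the unit circle, i.e. |z| > 1 for every root.
Set 1 + (0.828) z + (-0.875) z^2 = 0, i.e. a z^2 + b z + c = 0 with a = -0.875, b = 0.828, c = 1.
Discriminant D = b^2 - 4ac = (0.828)^2 - 4*(-0.875)*1 = 0.685584 - (-3.5) = 4.185584.
D >= 0, so the roots are real: z = (-b +/- sqrt(D)) / (2a) = (-0.828 +/- 2.04587) / (-1.75).
  z_1 = (-0.828 + 2.04587) / (-1.75) = -0.6959,   |z_1| = 0.6959.
  z_2 = (-0.828 - 2.04587) / (-1.75) = 1.6422,   |z_2| = 1.6422.
Moduli of all roots: 0.6959, 1.6422.
All moduli strictly greater than 1? No.
Verdict: Not stationary.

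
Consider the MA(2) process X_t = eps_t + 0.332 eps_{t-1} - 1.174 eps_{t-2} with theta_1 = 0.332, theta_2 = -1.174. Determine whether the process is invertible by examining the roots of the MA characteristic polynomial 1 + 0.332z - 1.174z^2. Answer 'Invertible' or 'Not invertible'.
\text{Not invertible}

The MA(q) characteristic polynomial is P(z) = 1 + 0.332z - 1.174z^2.
Invertibility requires all roots to lie outside the unit circle, i.e. |z| > 1 for every root.
Set 1 + (0.332) z + (-1.174) z^2 = 0, i.e. a z^2 + b z + c = 0 with a = -1.174, b = 0.332, c = 1.
Discriminant D = b^2 - 4ac = (0.332)^2 - 4*(-1.174)*1 = 0.110224 - (-4.696) = 4.806224.
D >= 0, so the roots are real: z = (-b +/- sqrt(D)) / (2a) = (-0.332 +/- 2.19231) / (-2.348).
  z_1 = (-0.332 + 2.19231) / (-2.348) = -0.7923,   |z_1| = 0.7923.
  z_2 = (-0.332 - 2.19231) / (-2.348) = 1.0751,   |z_2| = 1.0751.
Moduli of all roots: 0.7923, 1.0751.
All moduli strictly greater than 1? No.
Verdict: Not invertible.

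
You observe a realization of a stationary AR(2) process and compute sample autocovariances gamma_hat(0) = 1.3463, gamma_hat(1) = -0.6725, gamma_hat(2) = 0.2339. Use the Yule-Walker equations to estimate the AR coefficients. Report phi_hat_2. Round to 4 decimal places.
\hat\phi_{2} = -0.1010

The Yule-Walker equations for an AR(p) process read, in matrix form,
  Gamma_p phi = r_p,   with   (Gamma_p)_{ij} = gamma(|i - j|),
                       (r_p)_i = gamma(i),   i,j = 1..p.
Substitute the sample gammas (Toeplitz matrix and right-hand side of size 2):
  Gamma_p = [[1.3463, -0.6725], [-0.6725, 1.3463]]
  r_p     = [-0.6725, 0.2339]
Written out:
  1.3463 phi_1 - 0.6725 phi_2 = -0.6725
  -0.6725 phi_1 + 1.3463 phi_2 = 0.2339
Solve by Cramer's rule:
  det = gamma(0)^2 - gamma(1)^2 = (1.3463)^2 - (-0.6725)^2 = 1.81252369 - 0.45225625 = 1.36026744
  phi_hat_1 = [gamma(1) gamma(0) - gamma(1) gamma(2)] / det = [(-0.6725)(1.3463) - (-0.6725)(0.2339)] / 1.36026744 = -0.748089 / 1.36026744 = -0.55
  phi_hat_2 = [gamma(0) gamma(2) - gamma(1)^2] / det = [(1.3463)(0.2339) - (-0.6725)^2] / 1.36026744 = -0.13735668 / 1.36026744 = -0.101
So phi_hat = [-0.5500, -0.1010].
Therefore phi_hat_2 = -0.1010.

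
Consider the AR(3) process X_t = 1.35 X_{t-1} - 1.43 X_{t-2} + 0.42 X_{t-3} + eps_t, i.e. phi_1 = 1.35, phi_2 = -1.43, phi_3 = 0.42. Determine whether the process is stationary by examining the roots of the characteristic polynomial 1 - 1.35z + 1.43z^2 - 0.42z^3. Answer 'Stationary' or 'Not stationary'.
\text{Not stationary}

The AR(p) characteristic polynomial is P(z) = 1 - 1.35z + 1.43z^2 - 0.42z^3.
Stationarity requires all roots to lie outside the unit circle, i.e. |z| > 1 for every root.
Degree 3: look for a simple real root z0 first, then factor out (1 - z/z0) and solve the remaining quadratic.
Testing z0 = 2.5: P(2.5) = 1 + (-1.35)(2.5) + (1.43)(2.5)^2 + (-0.42)(2.5)^3
  = 1 + (-3.375) + (8.9375) + (-6.5625) = 0.  So z_0 = 2.5 is a root, |z_0| = 2.5.
Divide out the factor (1 - 0.4 z) = (1 - z/z0) (since 1/z0 = 0.4):
  P(z) = (1 - 0.4 z)(1 + (-0.95) z + (1.05) z^2)
  [check: z-coef -0.95 - (0.4) = -1.35; z^2-coef 1.05 - (0.4)(-0.95) = 1.43; z^3-coef -(0.4)(1.05) = -0.42.]
Remaining roots from the quadratic factor 1 + (-0.95) z + (1.05) z^2:
  Set 1 + (-0.95) z + (1.05) z^2 = 0, i.e. a z^2 + b z + c = 0 with a = 1.05, b = -0.95, c = 1.
  Discriminant D = b^2 - 4ac = (-0.95)^2 - 4*(1.05)*1 = 0.9025 - (4.2) = -3.2975.
  D < 0, so the roots are the complex-conjugate pair z = (-b +/- i sqrt(-D)) / (2a) = 0.4524 +/- 0.8647i.
  For a conjugate pair |z|^2 = z * conj(z) = (product of roots) = c/a = 1/(1.05) = 0.952381, so |z| = sqrt(0.952381) = 0.9759 for both roots.
Moduli of all roots: 2.5000, 0.9759, 0.9759.
All moduli strictly greater than 1? No.
Verdict: Not stationary.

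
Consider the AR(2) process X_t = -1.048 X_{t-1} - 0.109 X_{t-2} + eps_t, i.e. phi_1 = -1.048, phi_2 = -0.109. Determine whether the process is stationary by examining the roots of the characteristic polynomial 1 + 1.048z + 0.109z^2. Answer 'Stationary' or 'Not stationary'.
\text{Stationary}

The AR(p) characteristic polynomial is P(z) = 1 + 1.048z + 0.109z^2.
Stationarity requires all roots to lie outside the unit circle, i.e. |z| > 1 for every root.
Set 1 + (1.048) z + (0.109) z^2 = 0, i.e. a z^2 + b z + c = 0 with a = 0.109, b = 1.048, c = 1.
Discriminant D = b^2 - 4ac = (1.048)^2 - 4*(0.109)*1 = 1.098304 - (0.436) = 0.662304.
D >= 0, so the roots are real: z = (-b +/- sqrt(D)) / (2a) = (-1.048 +/- 0.813821) / (0.218).
  z_1 = (-1.048 + 0.813821) / (0.218) = -1.0742,   |z_1| = 1.0742.
  z_2 = (-1.048 - 0.813821) / (0.218) = -8.5405,   |z_2| = 8.5405.
Moduli of all roots: 1.0742, 8.5405.
All moduli strictly greater than 1? Yes.
Verdict: Stationary.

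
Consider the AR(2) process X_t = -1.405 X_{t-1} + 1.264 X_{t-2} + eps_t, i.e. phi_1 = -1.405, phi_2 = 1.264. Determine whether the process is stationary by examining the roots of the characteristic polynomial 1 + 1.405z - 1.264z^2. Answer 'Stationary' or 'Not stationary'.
\text{Not stationary}

The AR(p) characteristic polynomial is P(z) = 1 + 1.405z - 1.264z^2.
Stationarity requires all roots to lie outside the unit circle, i.e. |z| > 1 for every root.
Set 1 + (1.405) z + (-1.264) z^2 = 0, i.e. a z^2 + b z + c = 0 with a = -1.264, b = 1.405, c = 1.
Discriminant D = b^2 - 4ac = (1.405)^2 - 4*(-1.264)*1 = 1.974025 - (-5.056) = 7.030025.
D >= 0, so the roots are real: z = (-b +/- sqrt(D)) / (2a) = (-1.405 +/- 2.651419) / (-2.528).
  z_1 = (-1.405 + 2.651419) / (-2.528) = -0.493,   |z_1| = 0.493.
  z_2 = (-1.405 - 2.651419) / (-2.528) = 1.6046,   |z_2| = 1.6046.
Moduli of all roots: 0.4930, 1.6046.
All moduli strictly greater than 1? No.
Verdict: Not stationary.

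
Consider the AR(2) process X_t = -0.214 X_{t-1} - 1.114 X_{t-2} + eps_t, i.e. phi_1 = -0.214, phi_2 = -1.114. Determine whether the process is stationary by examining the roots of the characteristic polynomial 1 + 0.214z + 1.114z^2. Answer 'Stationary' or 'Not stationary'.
\text{Not stationary}

The AR(p) characteristic polynomial is P(z) = 1 + 0.214z + 1.114z^2.
Stationarity requires all roots to lie outside the unit circle, i.e. |z| > 1 for every root.
Set 1 + (0.214) z + (1.114) z^2 = 0, i.e. a z^2 + b z + c = 0 with a = 1.114, b = 0.214, c = 1.
Discriminant D = b^2 - 4ac = (0.214)^2 - 4*(1.114)*1 = 0.045796 - (4.456) = -4.410204.
D < 0, so the roots are the complex-conjugate pair z = (-b +/- i sqrt(-D)) / (2a) = -0.0961 +/- 0.9426i.
For a conjugate pair |z|^2 = z * conj(z) = (product of roots) = c/a = 1/(1.114) = 0.897666, so |z| = sqrt(0.897666) = 0.9475 for both roots.
Moduli of all roots: 0.9475, 0.9475.
All moduli strictly greater than 1? No.
Verdict: Not stationary.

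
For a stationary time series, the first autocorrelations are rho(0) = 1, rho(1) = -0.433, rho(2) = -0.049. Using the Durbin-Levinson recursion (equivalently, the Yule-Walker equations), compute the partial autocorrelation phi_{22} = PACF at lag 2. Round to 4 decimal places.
\phi_{22} = -0.2911

The PACF at lag k is phi_{kk}, the last component of the solution
to the Yule-Walker system G_k phi = r_k where
  (G_k)_{ij} = rho(|i - j|), (r_k)_i = rho(i), i,j = 1..k.
Equivalently, Durbin-Levinson gives phi_{kk} iteratively:
  phi_{11} = rho(1)
  phi_{kk} = [rho(k) - sum_{j=1..k-1} phi_{k-1,j} rho(k-j)]
            / [1 - sum_{j=1..k-1} phi_{k-1,j} rho(j)],
  phi_{k,j} = phi_{k-1,j} - phi_{kk} phi_{k-1,k-j},  j = 1..k-1.
Step k = 1:
  phi_11 = rho(1) = -0.433.
Step k = 2:
  phi_22 = [rho(2) - phi_11 rho(1)] / [1 - phi_11 rho(1)] = [-0.049 - (-0.433)(-0.433)] / [1 - (-0.433)(-0.433)]
         = -0.236489 / 0.812511 = -0.2911.
Therefore phi_{22} = -0.2911.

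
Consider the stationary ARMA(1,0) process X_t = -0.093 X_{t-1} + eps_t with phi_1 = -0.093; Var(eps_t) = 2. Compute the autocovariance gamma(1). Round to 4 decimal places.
\gamma(1) = -0.1876

Multiply the model equation by X_{t-k} and take expectations. With theta_0 = psi_0 = 1 and psi_j the MA(infinity) weights, this gives
  gamma(k) - sum_i phi_i gamma(k-i) = c_k,
  c_k = sigma^2 * sum_{j=k..q} theta_j psi_{j-k}   (c_k = 0 for k > q),
using gamma(-m) = gamma(m).
Pure AR (q = 0): c_0 = sigma^2 = 2, c_k = 0 for k >= 1.
Equations for k = 0 and k = 1 (AR order 1):
  gamma(0) = phi_1 gamma(1) + c_0
  gamma(1) = phi_1 gamma(0) + c_1
Substituting the second into the first: gamma(0) (1 - phi_1^2) = c_0 + phi_1 c_1, so
  gamma(0) = c_0 / (1 - phi_1^2) = 2 / (1 - (-0.093)^2) = 2 / 0.991351 = 2.017449.
  gamma(1) = phi_1 gamma(0) = (-0.093)(2.017449) = -0.187623.
Therefore gamma(1) = -0.1876 (to 4 decimal places).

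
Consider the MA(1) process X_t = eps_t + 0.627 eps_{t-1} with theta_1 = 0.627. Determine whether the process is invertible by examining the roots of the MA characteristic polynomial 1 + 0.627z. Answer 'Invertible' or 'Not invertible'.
\text{Invertible}

The MA(q) characteristic polynomial is P(z) = 1 + 0.627z.
Invertibility requires all roots to lie outside the unit circle, i.e. |z| > 1 for every root.
This is linear in z: 1 + (0.627) z = 0  =>  z = -1/(0.627) = -1.594896,  |z| = 1.594896.
Moduli of all roots: 1.5949.
All moduli strictly greater than 1? Yes.
Verdict: Invertible.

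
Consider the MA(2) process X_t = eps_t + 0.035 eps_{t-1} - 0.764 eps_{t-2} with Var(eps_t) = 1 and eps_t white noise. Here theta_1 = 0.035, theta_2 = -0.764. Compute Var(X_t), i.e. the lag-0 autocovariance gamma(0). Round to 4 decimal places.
\gamma(0) = 1.5849

For an MA(q) process X_t = eps_t + sum_i theta_i eps_{t-i} with
Var(eps_t) = sigma^2, the variance is
  gamma(0) = sigma^2 * (1 + sum_i theta_i^2).
  sum_i theta_i^2 = (0.035)^2 + (-0.764)^2 = 0.001225 + 0.583696 = 0.584921.
  gamma(0) = 1 * (1 + 0.584921) = 1 * 1.584921 = 1.584921, which rounds to 1.5849.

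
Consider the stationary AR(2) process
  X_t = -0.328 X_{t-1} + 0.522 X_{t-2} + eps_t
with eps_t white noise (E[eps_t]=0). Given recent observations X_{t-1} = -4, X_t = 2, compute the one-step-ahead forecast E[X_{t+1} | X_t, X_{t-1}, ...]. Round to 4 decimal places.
E[X_{t+1} \mid \mathcal F_t] = -2.7440

For an AR(p) model X_t = c + sum_i phi_i X_{t-i} + eps_t, the
one-step-ahead conditional mean is
  E[X_{t+1} | X_t, ...] = c + sum_i phi_i X_{t+1-i}.
Substitute known values:
  E[X_{t+1} | ...] = (-0.328) * (2) + (0.522) * (-4)
                   = -2.7440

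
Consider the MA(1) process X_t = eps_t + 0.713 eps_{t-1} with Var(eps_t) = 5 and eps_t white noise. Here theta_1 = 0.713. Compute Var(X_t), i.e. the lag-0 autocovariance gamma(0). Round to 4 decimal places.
\gamma(0) = 7.5418

For an MA(q) process X_t = eps_t + sum_i theta_i eps_{t-i} with
Var(eps_t) = sigma^2, the variance is
  gamma(0) = sigma^2 * (1 + sum_i theta_i^2).
  sum_i theta_i^2 = (0.713)^2 = 0.508369.
  gamma(0) = 5 * (1 + 0.508369) = 5 * 1.508369 = 7.541845, which rounds to 7.5418.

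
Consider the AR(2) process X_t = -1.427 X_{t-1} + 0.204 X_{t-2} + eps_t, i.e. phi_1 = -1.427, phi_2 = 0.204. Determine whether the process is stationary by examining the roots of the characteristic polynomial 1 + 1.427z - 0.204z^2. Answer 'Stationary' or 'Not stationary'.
\text{Not stationary}

The AR(p) characteristic polynomial is P(z) = 1 + 1.427z - 0.204z^2.
Stationarity requires all roots to lie outside the unit circle, i.e. |z| > 1 for every root.
Set 1 + (1.427) z + (-0.204) z^2 = 0, i.e. a z^2 + b z + c = 0 with a = -0.204, b = 1.427, c = 1.
Discriminant D = b^2 - 4ac = (1.427)^2 - 4*(-0.204)*1 = 2.036329 - (-0.816) = 2.852329.
D >= 0, so the roots are real: z = (-b +/- sqrt(D)) / (2a) = (-1.427 +/- 1.688884) / (-0.408).
  z_1 = (-1.427 + 1.688884) / (-0.408) = -0.6419,   |z_1| = 0.6419.
  z_2 = (-1.427 - 1.688884) / (-0.408) = 7.637,   |z_2| = 7.637.
Moduli of all roots: 0.6419, 7.6370.
All moduli strictly greater than 1? No.
Verdict: Not stationary.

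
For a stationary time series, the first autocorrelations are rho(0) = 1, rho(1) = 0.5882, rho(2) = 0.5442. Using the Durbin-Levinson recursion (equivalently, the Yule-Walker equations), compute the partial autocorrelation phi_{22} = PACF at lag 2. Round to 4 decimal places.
\phi_{22} = 0.3031

The PACF at lag k is phi_{kk}, the last component of the solution
to the Yule-Walker system G_k phi = r_k where
  (G_k)_{ij} = rho(|i - j|), (r_k)_i = rho(i), i,j = 1..k.
Equivalently, Durbin-Levinson gives phi_{kk} iteratively:
  phi_{11} = rho(1)
  phi_{kk} = [rho(k) - sum_{j=1..k-1} phi_{k-1,j} rho(k-j)]
            / [1 - sum_{j=1..k-1} phi_{k-1,j} rho(j)],
  phi_{k,j} = phi_{k-1,j} - phi_{kk} phi_{k-1,k-j},  j = 1..k-1.
Step k = 1:
  phi_11 = rho(1) = 0.5882.
Step k = 2:
  phi_22 = [rho(2) - phi_11 rho(1)] / [1 - phi_11 rho(1)] = [0.5442 - (0.5882)(0.5882)] / [1 - (0.5882)(0.5882)]
         = 0.19822076 / 0.65402076 = 0.3031.
Therefore phi_{22} = 0.3031.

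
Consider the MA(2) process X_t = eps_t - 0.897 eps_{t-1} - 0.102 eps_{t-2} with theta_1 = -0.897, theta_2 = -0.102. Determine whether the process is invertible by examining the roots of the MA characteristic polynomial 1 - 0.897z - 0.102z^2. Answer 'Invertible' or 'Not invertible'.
\text{Invertible}

The MA(q) characteristic polynomial is P(z) = 1 - 0.897z - 0.102z^2.
Invertibility requires all roots to lie outside the unit circle, i.e. |z| > 1 for every root.
Set 1 + (-0.897) z + (-0.102) z^2 = 0, i.e. a z^2 + b z + c = 0 with a = -0.102, b = -0.897, c = 1.
Discriminant D = b^2 - 4ac = (-0.897)^2 - 4*(-0.102)*1 = 0.804609 - (-0.408) = 1.212609.
D >= 0, so the roots are real: z = (-b +/- sqrt(D)) / (2a) = (0.897 +/- 1.101185) / (-0.204).
  z_1 = (0.897 + 1.101185) / (-0.204) = -9.795,   |z_1| = 9.795.
  z_2 = (0.897 - 1.101185) / (-0.204) = 1.0009,   |z_2| = 1.0009.
Moduli of all roots: 9.7950, 1.0009.
All moduli strictly greater than 1? Yes.
Verdict: Invertible.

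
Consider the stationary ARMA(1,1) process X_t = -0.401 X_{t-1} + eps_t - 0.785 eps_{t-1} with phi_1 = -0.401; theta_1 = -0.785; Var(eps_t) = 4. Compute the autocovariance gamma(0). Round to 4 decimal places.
\gamma(0) = 10.7045

Multiply the model equation by X_{t-k} and take expectations. With theta_0 = psi_0 = 1 and psi_j the MA(infinity) weights, this gives
  gamma(k) - sum_i phi_i gamma(k-i) = c_k,
  c_k = sigma^2 * sum_{j=k..q} theta_j psi_{j-k}   (c_k = 0 for k > q),
using gamma(-m) = gamma(m).
psi-weights needed (psi_j = theta_j + sum_i phi_i psi_{j-i}):
  psi_1 = theta_1 + phi_1 = -0.785 + (-0.401) = -1.186
Right-hand sides:
  c_0 = sigma^2 (1 + theta_1 psi_1) = 4 * (1 + (-0.785)(-1.186)) = 4 * 1.93101 = 7.72404
  c_1 = sigma^2 theta_1 = 4 * (-0.785) = -3.14
  c_2 = 0
Equations for k = 0 and k = 1 (AR order 1):
  gamma(0) = phi_1 gamma(1) + c_0
  gamma(1) = phi_1 gamma(0) + c_1
Substituting the second into the first: gamma(0) (1 - phi_1^2) = c_0 + phi_1 c_1, so
  gamma(0) = (c_0 + phi_1 c_1) / (1 - phi_1^2) = (7.72404 + (-0.401)(-3.14)) / (1 - (-0.401)^2) = 8.98318 / 0.839199 = 10.704469.
Therefore gamma(0) = 10.7045 (to 4 decimal places).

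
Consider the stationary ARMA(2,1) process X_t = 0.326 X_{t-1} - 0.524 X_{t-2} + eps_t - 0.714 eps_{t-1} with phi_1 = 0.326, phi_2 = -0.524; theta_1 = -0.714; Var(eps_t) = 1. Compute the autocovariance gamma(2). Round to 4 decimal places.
\gamma(2) = -0.9431

Multiply the model equation by X_{t-k} and take expectations. With theta_0 = psi_0 = 1 and psi_j the MA(infinity) weights, this gives
  gamma(k) - sum_i phi_i gamma(k-i) = c_k,
  c_k = sigma^2 * sum_{j=k..q} theta_j psi_{j-k}   (c_k = 0 for k > q),
using gamma(-m) = gamma(m).
psi-weights needed (psi_j = theta_j + sum_i phi_i psi_{j-i}):
  psi_1 = theta_1 + phi_1 = -0.714 + (0.326) = -0.388
Right-hand sides:
  c_0 = sigma^2 (1 + theta_1 psi_1) = 1 * (1 + (-0.714)(-0.388)) = 1 * 1.277032 = 1.277032
  c_1 = sigma^2 theta_1 = 1 * (-0.714) = -0.714
  c_2 = 0
Equations for k = 0, 1, 2 (AR order 2, c_2 = 0):
  (E0) gamma(0) = phi_1 gamma(1) + phi_2 gamma(2) + c_0
  (E1) gamma(1) = phi_1 gamma(0) + phi_2 gamma(1) + c_1
  (E2) gamma(2) = phi_1 gamma(1) + phi_2 gamma(0)
From (E1): gamma(1) = A gamma(0) + B with
  A = phi_1 / (1 - phi_2) = 0.326 / 1.524 = 0.213911,   B = c_1 / (1 - phi_2) = -0.714 / 1.524 = -0.468504.
Insert (E2) into (E0): gamma(0) (1 - phi_2^2) = phi_1 (1 + phi_2) gamma(1) + c_0.
  phi_1 (1 + phi_2) = (0.326)(0.476) = 0.155176,   1 - phi_2^2 = 0.725424.
Replace gamma(1) by A gamma(0) + B and collect gamma(0):
  gamma(0) [0.725424 - (0.155176)(0.213911)] = (0.155176)(-0.468504) + 1.277032
  gamma(0) * 0.69223 = 1.204331
  gamma(0) = 1.204331 / 0.69223 = 1.739785.
  gamma(1) = A gamma(0) + B = (0.213911)(1.739785) + (-0.468504) = -0.096345.
  gamma(2) = phi_1 gamma(1) + phi_2 gamma(0) = (0.326)(-0.096345) + (-0.524)(1.739785) = -0.943056.
Therefore gamma(2) = -0.9431 (to 4 decimal places).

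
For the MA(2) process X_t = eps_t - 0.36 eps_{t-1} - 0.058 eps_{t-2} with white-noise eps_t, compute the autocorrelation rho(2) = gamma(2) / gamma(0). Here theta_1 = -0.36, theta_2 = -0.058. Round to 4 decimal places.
\rho(2) = -0.0512

For an MA(q) process with theta_0 = 1, the autocovariance is
  gamma(k) = sigma^2 * sum_{i=0..q-k} theta_i * theta_{i+k},
and rho(k) = gamma(k) / gamma(0). Sigma^2 cancels.
  numerator   = (1)*(-0.058) = -0.058.
  denominator = (1)^2 + (-0.36)^2 + (-0.058)^2 = 1.132964.
  rho(2) = -0.058 / 1.132964 = -0.0512.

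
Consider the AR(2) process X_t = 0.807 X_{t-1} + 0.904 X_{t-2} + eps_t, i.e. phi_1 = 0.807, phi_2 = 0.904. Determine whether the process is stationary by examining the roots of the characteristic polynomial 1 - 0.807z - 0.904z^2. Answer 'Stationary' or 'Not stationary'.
\text{Not stationary}

The AR(p) characteristic polynomial is P(z) = 1 - 0.807z - 0.904z^2.
Stationarity requires all roots to lie outside the unit circle, i.e. |z| > 1 for every root.
Set 1 + (-0.807) z + (-0.904) z^2 = 0, i.e. a z^2 + b z + c = 0 with a = -0.904, b = -0.807, c = 1.
Discriminant D = b^2 - 4ac = (-0.807)^2 - 4*(-0.904)*1 = 0.651249 - (-3.616) = 4.267249.
D >= 0, so the roots are real: z = (-b +/- sqrt(D)) / (2a) = (0.807 +/- 2.065732) / (-1.808).
  z_1 = (0.807 + 2.065732) / (-1.808) = -1.5889,   |z_1| = 1.5889.
  z_2 = (0.807 - 2.065732) / (-1.808) = 0.6962,   |z_2| = 0.6962.
Moduli of all roots: 1.5889, 0.6962.
All moduli strictly greater than 1? No.
Verdict: Not stationary.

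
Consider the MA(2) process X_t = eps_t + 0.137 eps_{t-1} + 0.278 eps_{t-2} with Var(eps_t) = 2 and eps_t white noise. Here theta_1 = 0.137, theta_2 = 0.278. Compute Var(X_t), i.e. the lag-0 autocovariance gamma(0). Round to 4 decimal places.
\gamma(0) = 2.1921

For an MA(q) process X_t = eps_t + sum_i theta_i eps_{t-i} with
Var(eps_t) = sigma^2, the variance is
  gamma(0) = sigma^2 * (1 + sum_i theta_i^2).
  sum_i theta_i^2 = (0.137)^2 + (0.278)^2 = 0.018769 + 0.077284 = 0.096053.
  gamma(0) = 2 * (1 + 0.096053) = 2 * 1.096053 = 2.192106, which rounds to 2.1921.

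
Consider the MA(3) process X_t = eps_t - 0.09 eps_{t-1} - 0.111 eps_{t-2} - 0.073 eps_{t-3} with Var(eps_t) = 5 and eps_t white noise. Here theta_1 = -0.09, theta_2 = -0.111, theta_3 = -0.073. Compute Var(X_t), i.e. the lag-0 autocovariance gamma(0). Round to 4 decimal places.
\gamma(0) = 5.1288

For an MA(q) process X_t = eps_t + sum_i theta_i eps_{t-i} with
Var(eps_t) = sigma^2, the variance is
  gamma(0) = sigma^2 * (1 + sum_i theta_i^2).
  sum_i theta_i^2 = (-0.09)^2 + (-0.111)^2 + (-0.073)^2 = 0.0081 + 0.012321 + 0.005329 = 0.02575.
  gamma(0) = 5 * (1 + 0.02575) = 5 * 1.02575 = 5.12875, which rounds to 5.1288.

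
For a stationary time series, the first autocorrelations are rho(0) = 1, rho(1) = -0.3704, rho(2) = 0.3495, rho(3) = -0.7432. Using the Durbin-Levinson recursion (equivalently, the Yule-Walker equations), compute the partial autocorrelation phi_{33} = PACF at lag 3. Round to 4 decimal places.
\phi_{33} = -0.6840

The PACF at lag k is phi_{kk}, the last component of the solution
to the Yule-Walker system G_k phi = r_k where
  (G_k)_{ij} = rho(|i - j|), (r_k)_i = rho(i), i,j = 1..k.
Equivalently, Durbin-Levinson gives phi_{kk} iteratively:
  phi_{11} = rho(1)
  phi_{kk} = [rho(k) - sum_{j=1..k-1} phi_{k-1,j} rho(k-j)]
            / [1 - sum_{j=1..k-1} phi_{k-1,j} rho(j)],
  phi_{k,j} = phi_{k-1,j} - phi_{kk} phi_{k-1,k-j},  j = 1..k-1.
Step k = 1:
  phi_11 = rho(1) = -0.3704.
Step k = 2:
  phi_22 = [rho(2) - phi_11 rho(1)] / [1 - phi_11 rho(1)] = [0.3495 - (-0.3704)(-0.3704)] / [1 - (-0.3704)(-0.3704)]
         = 0.21230384 / 0.86280384 = 0.246063.
  Update: phi_21 = phi_11 - phi_22 phi_11 = -0.3704 - (0.246063)(-0.3704) = -0.279258.
Step k = 3:
  phi_33 = [rho(3) - phi_21 rho(2) - phi_22 rho(1)] / [1 - phi_21 rho(1) - phi_22 rho(2)]
    numerator   = -0.7432 - (-0.279258)(0.3495) - (0.246063)(-0.3704) = -0.55445757
    denominator = 1 - (-0.279258)(-0.3704) - (0.246063)(0.3495) = 0.81056378
  phi_33 = -0.55445757 / 0.81056378 = -0.684.
Therefore phi_{33} = -0.6840.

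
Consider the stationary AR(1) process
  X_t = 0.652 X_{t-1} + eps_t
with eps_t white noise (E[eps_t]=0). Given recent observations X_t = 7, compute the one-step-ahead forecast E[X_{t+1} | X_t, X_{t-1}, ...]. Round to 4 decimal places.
E[X_{t+1} \mid \mathcal F_t] = 4.5640

For an AR(p) model X_t = c + sum_i phi_i X_{t-i} + eps_t, the
one-step-ahead conditional mean is
  E[X_{t+1} | X_t, ...] = c + sum_i phi_i X_{t+1-i}.
Substitute known values:
  E[X_{t+1} | ...] = (0.652) * (7)
                   = 4.5640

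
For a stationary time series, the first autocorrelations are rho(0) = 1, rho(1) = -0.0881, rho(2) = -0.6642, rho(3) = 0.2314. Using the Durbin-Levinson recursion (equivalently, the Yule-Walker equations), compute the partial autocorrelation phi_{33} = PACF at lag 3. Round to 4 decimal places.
\phi_{33} = 0.1370

The PACF at lag k is phi_{kk}, the last component of the solution
to the Yule-Walker system G_k phi = r_k where
  (G_k)_{ij} = rho(|i - j|), (r_k)_i = rho(i), i,j = 1..k.
Equivalently, Durbin-Levinson gives phi_{kk} iteratively:
  phi_{11} = rho(1)
  phi_{kk} = [rho(k) - sum_{j=1..k-1} phi_{k-1,j} rho(k-j)]
            / [1 - sum_{j=1..k-1} phi_{k-1,j} rho(j)],
  phi_{k,j} = phi_{k-1,j} - phi_{kk} phi_{k-1,k-j},  j = 1..k-1.
Step k = 1:
  phi_11 = rho(1) = -0.0881.
Step k = 2:
  phi_22 = [rho(2) - phi_11 rho(1)] / [1 - phi_11 rho(1)] = [-0.6642 - (-0.0881)(-0.0881)] / [1 - (-0.0881)(-0.0881)]
         = -0.67196161 / 0.99223839 = -0.677218.
  Update: phi_21 = phi_11 - phi_22 phi_11 = -0.0881 - (-0.677218)(-0.0881) = -0.147763.
Step k = 3:
  phi_33 = [rho(3) - phi_21 rho(2) - phi_22 rho(1)] / [1 - phi_21 rho(1) - phi_22 rho(2)]
    numerator   = 0.2314 - (-0.147763)(-0.6642) - (-0.677218)(-0.0881) = 0.07359299
    denominator = 1 - (-0.147763)(-0.0881) - (-0.677218)(-0.6642) = 0.53717395
  phi_33 = 0.07359299 / 0.53717395 = 0.137.
Therefore phi_{33} = 0.1370.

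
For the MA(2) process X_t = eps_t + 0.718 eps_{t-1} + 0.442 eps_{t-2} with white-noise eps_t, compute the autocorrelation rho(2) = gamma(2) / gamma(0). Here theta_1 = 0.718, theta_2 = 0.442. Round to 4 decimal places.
\rho(2) = 0.2583

For an MA(q) process with theta_0 = 1, the autocovariance is
  gamma(k) = sigma^2 * sum_{i=0..q-k} theta_i * theta_{i+k},
and rho(k) = gamma(k) / gamma(0). Sigma^2 cancels.
  numerator   = (1)*(0.442) = 0.442.
  denominator = (1)^2 + (0.718)^2 + (0.442)^2 = 1.710888.
  rho(2) = 0.442 / 1.710888 = 0.2583.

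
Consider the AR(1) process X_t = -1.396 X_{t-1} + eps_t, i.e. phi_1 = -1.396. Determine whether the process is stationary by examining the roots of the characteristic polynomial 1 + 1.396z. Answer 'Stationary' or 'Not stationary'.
\text{Not stationary}

The AR(p) characteristic polynomial is P(z) = 1 + 1.396z.
Stationarity requires all roots to lie outside the unit circle, i.e. |z| > 1 for every root.
This is linear in z: 1 + (1.396) z = 0  =>  z = -1/(1.396) = -0.716332,  |z| = 0.716332.
Moduli of all roots: 0.7163.
All moduli strictly greater than 1? No.
Verdict: Not stationary.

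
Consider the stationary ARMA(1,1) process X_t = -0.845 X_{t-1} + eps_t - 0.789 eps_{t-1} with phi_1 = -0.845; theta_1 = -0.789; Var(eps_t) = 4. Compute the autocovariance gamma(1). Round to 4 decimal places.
\gamma(1) = -38.0928

Multiply the model equation by X_{t-k} and take expectations. With theta_0 = psi_0 = 1 and psi_j the MA(infinity) weights, this gives
  gamma(k) - sum_i phi_i gamma(k-i) = c_k,
  c_k = sigma^2 * sum_{j=k..q} theta_j psi_{j-k}   (c_k = 0 for k > q),
using gamma(-m) = gamma(m).
psi-weights needed (psi_j = theta_j + sum_i phi_i psi_{j-i}):
  psi_1 = theta_1 + phi_1 = -0.789 + (-0.845) = -1.634
Right-hand sides:
  c_0 = sigma^2 (1 + theta_1 psi_1) = 4 * (1 + (-0.789)(-1.634)) = 4 * 2.289226 = 9.156904
  c_1 = sigma^2 theta_1 = 4 * (-0.789) = -3.156
  c_2 = 0
Equations for k = 0 and k = 1 (AR order 1):
  gamma(0) = phi_1 gamma(1) + c_0
  gamma(1) = phi_1 gamma(0) + c_1
Substituting the second into the first: gamma(0) (1 - phi_1^2) = c_0 + phi_1 c_1, so
  gamma(0) = (c_0 + phi_1 c_1) / (1 - phi_1^2) = (9.156904 + (-0.845)(-3.156)) / (1 - (-0.845)^2) = 11.823724 / 0.285975 = 41.345306.
  gamma(1) = phi_1 gamma(0) + c_1 = (-0.845)(41.345306) + (-3.156) = -38.092784.
Therefore gamma(1) = -38.0928 (to 4 decimal places).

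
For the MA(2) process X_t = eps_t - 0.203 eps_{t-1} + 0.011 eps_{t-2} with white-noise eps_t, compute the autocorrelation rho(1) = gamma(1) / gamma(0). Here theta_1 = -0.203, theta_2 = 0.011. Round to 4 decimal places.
\rho(1) = -0.1971

For an MA(q) process with theta_0 = 1, the autocovariance is
  gamma(k) = sigma^2 * sum_{i=0..q-k} theta_i * theta_{i+k},
and rho(k) = gamma(k) / gamma(0). Sigma^2 cancels.
  numerator   = (1)*(-0.203) + (-0.203)*(0.011) = -0.205233.
  denominator = (1)^2 + (-0.203)^2 + (0.011)^2 = 1.04133.
  rho(1) = -0.205233 / 1.04133 = -0.1971.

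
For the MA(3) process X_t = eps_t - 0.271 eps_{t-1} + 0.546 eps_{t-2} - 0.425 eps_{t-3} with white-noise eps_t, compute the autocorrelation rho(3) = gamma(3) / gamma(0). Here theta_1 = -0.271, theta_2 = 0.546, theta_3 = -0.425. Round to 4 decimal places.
\rho(3) = -0.2738

For an MA(q) process with theta_0 = 1, the autocovariance is
  gamma(k) = sigma^2 * sum_{i=0..q-k} theta_i * theta_{i+k},
and rho(k) = gamma(k) / gamma(0). Sigma^2 cancels.
  numerator   = (1)*(-0.425) = -0.425.
  denominator = (1)^2 + (-0.271)^2 + (0.546)^2 + (-0.425)^2 = 1.552182.
  rho(3) = -0.425 / 1.552182 = -0.2738.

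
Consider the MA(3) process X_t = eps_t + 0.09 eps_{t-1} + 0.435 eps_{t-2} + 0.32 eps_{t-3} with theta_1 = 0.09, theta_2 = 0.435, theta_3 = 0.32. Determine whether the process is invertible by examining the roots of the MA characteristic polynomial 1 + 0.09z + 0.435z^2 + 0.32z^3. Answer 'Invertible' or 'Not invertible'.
\text{Invertible}

The MA(q) characteristic polynomial is P(z) = 1 + 0.09z + 0.435z^2 + 0.32z^3.
Invertibility requires all roots to lie outside the unit circle, i.e. |z| > 1 for every root.
Degree 3: look for a simple real root z0 first, then factor out (1 - z/z0) and solve the remaining quadratic.
Testing z0 = -2: P(-2) = 1 + (0.09)(-2) + (0.435)(-2)^2 + (0.32)(-2)^3
  = 1 + (-0.18) + (1.74) + (-2.56) = 0.  So z_0 = -2 is a root, |z_0| = 2.
Divide out the factor (1 + 0.5 z) = (1 - z/z0) (since 1/z0 = -0.5):
  P(z) = (1 + 0.5 z)(1 + (-0.41) z + (0.64) z^2)
  [check: z-coef -0.41 - (-0.5) = 0.09; z^2-coef 0.64 - (-0.5)(-0.41) = 0.435; z^3-coef -(-0.5)(0.64) = 0.32.]
Remaining roots from the quadratic factor 1 + (-0.41) z + (0.64) z^2:
  Set 1 + (-0.41) z + (0.64) z^2 = 0, i.e. a z^2 + b z + c = 0 with a = 0.64, b = -0.41, c = 1.
  Discriminant D = b^2 - 4ac = (-0.41)^2 - 4*(0.64)*1 = 0.1681 - (2.56) = -2.3919.
  D < 0, so the roots are the complex-conjugate pair z = (-b +/- i sqrt(-D)) / (2a) = 0.3203 +/- 1.2083i.
  For a conjugate pair |z|^2 = z * conj(z) = (product of roots) = c/a = 1/(0.64) = 1.5625, so |z| = sqrt(1.5625) = 1.25 for both roots.
Moduli of all roots: 2.0000, 1.2500, 1.2500.
All moduli strictly greater than 1? Yes.
Verdict: Invertible.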